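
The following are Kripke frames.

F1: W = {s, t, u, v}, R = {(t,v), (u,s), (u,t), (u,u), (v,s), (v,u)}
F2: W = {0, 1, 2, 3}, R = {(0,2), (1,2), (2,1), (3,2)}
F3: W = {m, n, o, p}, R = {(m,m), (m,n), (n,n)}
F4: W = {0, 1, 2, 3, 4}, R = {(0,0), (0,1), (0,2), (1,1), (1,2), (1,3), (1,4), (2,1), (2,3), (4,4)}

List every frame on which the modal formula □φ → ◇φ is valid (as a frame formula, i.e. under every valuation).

This is the axiom for seriality; its first-order frame correspondent is ∀x ∃y Rxy.
F1: fails — world s has no successor.
F2: holds.
F3: fails — world o has no successor.
F4: fails — world 3 has no successor.
Valid on: F2.

F2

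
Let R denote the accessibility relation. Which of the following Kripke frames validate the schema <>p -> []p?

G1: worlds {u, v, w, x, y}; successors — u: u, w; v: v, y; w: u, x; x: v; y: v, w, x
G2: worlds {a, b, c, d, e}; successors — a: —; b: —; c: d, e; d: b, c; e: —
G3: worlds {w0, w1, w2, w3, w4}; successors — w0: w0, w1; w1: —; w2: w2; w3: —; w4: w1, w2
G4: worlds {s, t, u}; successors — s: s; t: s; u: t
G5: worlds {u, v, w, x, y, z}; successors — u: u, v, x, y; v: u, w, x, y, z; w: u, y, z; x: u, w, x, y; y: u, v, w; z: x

Frame correspondent (Sahlqvist): forall x forall y forall z (Rxy & Rxz -> y = z) — i.e. partial functionality.
G1: fails — u sees both u and w.
G2: fails — c sees both d and e.
G3: fails — w0 sees both w0 and w1.
G4: satisfies the condition.
G5: fails — u sees both u and v.
Valid on: G4.

G4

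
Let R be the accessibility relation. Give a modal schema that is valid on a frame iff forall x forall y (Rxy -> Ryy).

□(□r → r)

The condition is shift-reflexivity. The T□ schema □(□r → r) defines it.
Suppose □(□r→r) is valid. Take Rxy and set V(r)={w : Ryw}. Then at y, □r holds; since □(□r→r) at x, □r→r at y, so r at y, i.e. Ryy.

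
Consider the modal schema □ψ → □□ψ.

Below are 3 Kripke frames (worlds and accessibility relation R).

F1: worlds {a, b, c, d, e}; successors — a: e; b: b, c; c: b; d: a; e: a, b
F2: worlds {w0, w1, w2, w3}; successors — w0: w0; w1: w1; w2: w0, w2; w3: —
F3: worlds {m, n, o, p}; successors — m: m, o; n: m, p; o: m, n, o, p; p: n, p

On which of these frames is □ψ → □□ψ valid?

F2

The schema corresponds to transitivity: ∀x ∀y ∀z (Rxy ∧ Ryz → Rxz).
F1: fails — Reb and Rbc but not Rec.
F2: condition met.
F3: fails — Rpn and Rnm but not Rpm.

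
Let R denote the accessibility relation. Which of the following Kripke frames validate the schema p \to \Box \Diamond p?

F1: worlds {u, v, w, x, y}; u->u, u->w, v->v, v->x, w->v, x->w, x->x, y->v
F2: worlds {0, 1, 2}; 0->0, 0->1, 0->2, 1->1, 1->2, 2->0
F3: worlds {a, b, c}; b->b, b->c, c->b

Frame correspondent (Sahlqvist): \forall x \forall y (Rxy \to Ryx) — i.e. symmetry.
F1: fails — Rxw but not Rwx.
F2: fails — R12 but not R21.
F3: holds.

F3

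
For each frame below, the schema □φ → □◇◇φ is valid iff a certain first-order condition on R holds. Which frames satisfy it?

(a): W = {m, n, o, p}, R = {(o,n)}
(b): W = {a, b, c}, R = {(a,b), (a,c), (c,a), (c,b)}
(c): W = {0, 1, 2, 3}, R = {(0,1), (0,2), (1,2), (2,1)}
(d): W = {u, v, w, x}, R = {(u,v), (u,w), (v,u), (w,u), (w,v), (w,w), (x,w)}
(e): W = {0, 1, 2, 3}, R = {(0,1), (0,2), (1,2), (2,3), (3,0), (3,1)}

This is the axiom for a generalized confluence (Geach) condition; its first-order frame correspondent is ∀x ∀z (xRz → ∃w (xRw ∧ zR²w)).
(a): fails — oRn but no w with oRw and nR²w.
(b): fails — aRb but no w with aRw and bR²w.
(c): ✓.
(d): ✓.
(e): fails — 0R1 but no w with 0Rw and 1R²w.

(c), (d)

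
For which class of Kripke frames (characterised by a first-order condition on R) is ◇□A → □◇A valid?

convergence: ∀x ∀y ∀z (Rxy ∧ Rxz → ∃w (Ryw ∧ Rzw))

Suppose ◇□A→□◇A is valid. Take Rxy, Rxz and set V(A)={w : Ryw}. Then □A at y so ◇□A at x, so □◇A at x, so ◇A at z, giving w with Rzw and Ryw.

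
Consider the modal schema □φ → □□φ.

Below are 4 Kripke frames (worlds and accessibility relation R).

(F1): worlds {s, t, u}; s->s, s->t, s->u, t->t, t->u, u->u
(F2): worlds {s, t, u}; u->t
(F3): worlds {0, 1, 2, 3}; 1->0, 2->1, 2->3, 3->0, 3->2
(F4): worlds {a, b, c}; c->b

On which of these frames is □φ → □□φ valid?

(F1), (F2), (F4)

This is the axiom for transitivity; its first-order frame correspondent is ∀x ∀y ∀z (Rxy ∧ Ryz → Rxz).
(F1): holds.
(F2): holds.
(F3): fails — R32 and R23 but not R33.
(F4): holds.
Valid on: (F1), (F2), (F4).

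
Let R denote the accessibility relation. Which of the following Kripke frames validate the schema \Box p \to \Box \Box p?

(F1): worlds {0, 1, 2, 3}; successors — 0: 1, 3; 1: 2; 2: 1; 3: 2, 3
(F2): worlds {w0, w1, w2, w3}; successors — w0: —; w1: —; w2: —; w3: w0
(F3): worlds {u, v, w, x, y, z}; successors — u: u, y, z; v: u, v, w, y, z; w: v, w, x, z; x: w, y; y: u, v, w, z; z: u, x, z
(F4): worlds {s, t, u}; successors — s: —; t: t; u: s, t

(F2), (F4)

This is the axiom for transitivity; its first-order frame correspondent is \forall x \forall y \forall z (Rxy \wedge Ryz \to Rxz).
(F1): fails — R32 and R21 but not R31.
(F2): satisfies the condition.
(F3): fails — Rvz and Rzx but not Rvx.
(F4): satisfies the condition.
Valid on: (F2), (F4).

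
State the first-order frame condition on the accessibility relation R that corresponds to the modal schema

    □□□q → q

This is a Sahlqvist (Geach-type) schema ◇^0□^3q → □^0◇^0q.
First-order correspondent: ∀x ∃w (xR³w ∧ x = w).

∀x ∃w (xR³w ∧ x = w)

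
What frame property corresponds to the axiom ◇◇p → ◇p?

transitivity: ∀x ∀y ∀z (Rxy ∧ Ryz → Rxz)

This schema is equivalent to the 4 axiom □p → □□p.
It corresponds to transitivity: ∀x ∀y ∀z (Rxy ∧ Ryz → Rxz).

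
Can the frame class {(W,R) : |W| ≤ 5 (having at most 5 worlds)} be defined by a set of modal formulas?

If a class were modally definable it would be closed under disjoint unions (Goldblatt–Thomason).
Any modal formula valid on each of 6 disjoint one-world frames is valid on their disjoint union (validity is preserved under disjoint unions). Each one-world frame has |W|=1≤5, but the union has |W|=6.
So no modal formula (or set of formulas) defines exactly the |W|≤5 frames.

No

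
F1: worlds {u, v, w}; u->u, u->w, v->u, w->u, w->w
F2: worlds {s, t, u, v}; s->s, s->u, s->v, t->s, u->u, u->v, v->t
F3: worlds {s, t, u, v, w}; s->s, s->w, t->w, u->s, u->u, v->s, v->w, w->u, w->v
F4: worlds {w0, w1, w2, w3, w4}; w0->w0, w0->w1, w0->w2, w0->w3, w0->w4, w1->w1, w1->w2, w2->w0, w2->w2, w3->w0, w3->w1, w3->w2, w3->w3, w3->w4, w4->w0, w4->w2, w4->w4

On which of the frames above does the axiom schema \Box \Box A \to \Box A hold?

F1, F4

Frame correspondent (Sahlqvist): \forall x \forall y (Rxy \to \exists z (Rxz \wedge Rzy)) — i.e. density.
F1: holds.
F2: fails — Rvt but no z with Rvz and Rzt.
F3: fails — Rtw but no z with Rtz and Rzw.
F4: holds.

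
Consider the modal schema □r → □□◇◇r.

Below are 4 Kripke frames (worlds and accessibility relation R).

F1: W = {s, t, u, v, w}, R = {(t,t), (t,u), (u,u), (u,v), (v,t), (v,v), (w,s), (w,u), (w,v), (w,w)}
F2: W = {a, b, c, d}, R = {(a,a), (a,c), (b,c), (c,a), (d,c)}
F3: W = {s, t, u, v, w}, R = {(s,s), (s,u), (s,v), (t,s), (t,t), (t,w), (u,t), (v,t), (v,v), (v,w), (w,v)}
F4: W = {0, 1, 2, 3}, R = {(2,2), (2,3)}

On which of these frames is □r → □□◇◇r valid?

This is the axiom for a generalized confluence (Geach) condition; its first-order frame correspondent is ∀x ∀z (xR²z → ∃w (xRw ∧ zR²w)).
F1: fails — wR²s but no w* with wRw* and sR²w*.
F2: ✓.
F3: ✓.
F4: fails — 2R²3 but no w with 2Rw and 3R²w.
Valid on: F2, F3.

F2, F3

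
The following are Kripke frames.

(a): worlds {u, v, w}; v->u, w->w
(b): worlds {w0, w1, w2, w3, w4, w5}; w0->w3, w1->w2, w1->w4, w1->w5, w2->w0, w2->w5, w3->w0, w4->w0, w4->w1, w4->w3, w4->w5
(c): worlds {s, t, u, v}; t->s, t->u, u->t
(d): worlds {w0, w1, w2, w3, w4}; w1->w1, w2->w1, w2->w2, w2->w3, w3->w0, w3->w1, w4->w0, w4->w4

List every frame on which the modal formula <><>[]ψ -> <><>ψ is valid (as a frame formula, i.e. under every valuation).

(a)

This is the axiom for a generalized confluence (Geach) condition; its first-order frame correspondent is forall x forall y (x R^2 y -> exists w (yRw & x R^2 w)).
(a): satisfies the condition.
(b): fails — w0R²w0 but no w with w0Rw and w0R²w.
(c): fails — tR²t but no w with tRw and tR²w.
(d): fails — w2R²w0 but no w with w0Rw and w2R²w.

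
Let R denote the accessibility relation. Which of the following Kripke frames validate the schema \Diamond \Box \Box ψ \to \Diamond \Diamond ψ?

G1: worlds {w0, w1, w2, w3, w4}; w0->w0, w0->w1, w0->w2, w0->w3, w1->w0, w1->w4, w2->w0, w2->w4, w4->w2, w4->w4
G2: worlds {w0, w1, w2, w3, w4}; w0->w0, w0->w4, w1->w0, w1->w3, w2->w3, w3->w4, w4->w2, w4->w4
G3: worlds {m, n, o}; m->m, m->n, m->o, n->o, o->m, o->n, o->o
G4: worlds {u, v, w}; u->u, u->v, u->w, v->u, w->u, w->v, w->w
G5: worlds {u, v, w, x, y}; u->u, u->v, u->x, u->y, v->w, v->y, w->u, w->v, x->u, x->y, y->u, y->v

G2, G3, G4, G5

Frame correspondent (Sahlqvist): \forall x \forall y (xRy \to \exists w (y R^2 w \wedge x R^2 w)) — i.e. a generalized confluence (Geach) condition.
G1: fails — w0Rw3 but no w with w3R²w and w0R²w.
G2: condition met.
G3: condition met.
G4: condition met.
G5: condition met.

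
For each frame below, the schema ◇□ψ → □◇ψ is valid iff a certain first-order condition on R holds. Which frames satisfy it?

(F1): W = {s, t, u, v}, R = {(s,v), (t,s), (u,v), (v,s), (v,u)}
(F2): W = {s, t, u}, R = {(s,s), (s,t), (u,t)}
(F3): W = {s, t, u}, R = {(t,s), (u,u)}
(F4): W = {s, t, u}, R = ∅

(F1), (F4)

The schema corresponds to convergence: ∀x ∀y ∀z (Rxy ∧ Rxz → ∃w (Ryw ∧ Rzw)).
(F1): satisfies the condition.
(F2): fails — Rss and Rst but s and t have no common successor.
(F3): fails — Rts and Rts but s and s have no common successor.
(F4): satisfies the condition.
Valid on: (F1), (F4).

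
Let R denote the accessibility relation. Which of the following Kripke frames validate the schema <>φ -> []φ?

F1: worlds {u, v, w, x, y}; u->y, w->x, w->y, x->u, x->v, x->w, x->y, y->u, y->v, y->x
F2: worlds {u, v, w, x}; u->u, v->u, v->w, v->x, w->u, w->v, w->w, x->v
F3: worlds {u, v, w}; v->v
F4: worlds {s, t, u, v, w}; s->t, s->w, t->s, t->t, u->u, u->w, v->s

Frame correspondent (Sahlqvist): forall x forall y forall z (Rxy & Rxz -> y = z) — i.e. partial functionality.
F1: fails — w sees both x and y.
F2: fails — v sees both u and w.
F3: satisfies the condition.
F4: fails — s sees both t and w.

F3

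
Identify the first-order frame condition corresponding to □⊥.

emptiness of R

□⊥ is valid iff no world has any successor (otherwise □⊥ fails at any world with one).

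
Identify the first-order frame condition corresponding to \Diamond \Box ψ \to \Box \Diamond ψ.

Convergence

Suppose ◇□ψ→□◇ψ is valid. Take Rxy, Rxz and set V(ψ)={w : Ryw}. Then □ψ at y so ◇□ψ at x, so □◇ψ at x, so ◇ψ at z, giving w with Rzw and Ryw.
Conversely, on a frame with convergence the schema holds at every world under every valuation.
So the correspondent is convergence.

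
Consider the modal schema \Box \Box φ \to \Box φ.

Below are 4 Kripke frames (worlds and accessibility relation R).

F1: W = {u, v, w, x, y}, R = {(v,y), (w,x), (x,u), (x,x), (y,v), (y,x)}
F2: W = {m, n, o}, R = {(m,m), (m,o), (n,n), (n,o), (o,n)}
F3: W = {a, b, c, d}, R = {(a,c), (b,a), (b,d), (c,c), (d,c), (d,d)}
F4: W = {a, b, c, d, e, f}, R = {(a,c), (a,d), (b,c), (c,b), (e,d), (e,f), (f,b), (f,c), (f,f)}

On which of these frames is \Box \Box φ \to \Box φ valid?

F2

This is the axiom for density; its first-order frame correspondent is \forall x \forall y (Rxy \to \exists z (Rxz \wedge Rzy)).
F1: fails — Ryv but no z with Ryz and Rzv.
F2: ✓.
F3: fails — Rba but no z with Rbz and Rza.
F4: fails — Rbc but no z with Rbz and Rzc.
Valid on: F2.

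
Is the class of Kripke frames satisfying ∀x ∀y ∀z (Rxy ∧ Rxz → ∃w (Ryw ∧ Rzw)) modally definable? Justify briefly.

This is a Sahlqvist condition; the .2 axiom ◇□p → □◇p defines it.
Suppose ◇□p→□◇p is valid. Take Rxy, Rxz and set V(p)={w : Ryw}. Then □p at y so ◇□p at x, so □◇p at x, so ◇p at z, giving w with Rzw and Ryw.

Yes, by ◇□p → □◇p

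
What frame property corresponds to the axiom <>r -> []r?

Suppose ◇r→□r is valid. Take Rxy, Rxz and set V(r)={y}. Then ◇r at x, so □r at x, so r at z, i.e. z=y.

Partial functionality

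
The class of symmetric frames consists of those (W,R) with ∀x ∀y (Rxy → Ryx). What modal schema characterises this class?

A defining formula is p → □◇p (the B axiom).
Suppose p→□◇p is valid. Take Rxy and set V(p)={x}. Then p at x, so □◇p at x, so ◇p at y, so some z with Ryz has p; z=x, i.e. Ryx.

p → □◇p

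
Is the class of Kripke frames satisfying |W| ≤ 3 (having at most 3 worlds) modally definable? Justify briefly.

No

If a class were modally definable it would be closed under disjoint unions (Goldblatt–Thomason).
Any modal formula valid on each of 4 disjoint one-world frames is valid on their disjoint union (validity is preserved under disjoint unions). Each one-world frame has |W|=1≤3, but the union has |W|=4.
So no modal formula (or set of formulas) defines exactly the |W|≤3 frames.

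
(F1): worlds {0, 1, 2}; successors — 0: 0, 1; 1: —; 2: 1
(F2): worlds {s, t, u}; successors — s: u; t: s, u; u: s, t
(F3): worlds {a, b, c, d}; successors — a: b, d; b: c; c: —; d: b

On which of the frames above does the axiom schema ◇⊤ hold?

(F2)

Frame correspondent (Sahlqvist): ∀x ∃y Rxy — i.e. seriality.
(F1): fails — world 1 has no successor.
(F2): condition met.
(F3): fails — world c has no successor.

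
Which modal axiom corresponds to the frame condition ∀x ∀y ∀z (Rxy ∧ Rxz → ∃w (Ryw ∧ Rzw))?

The condition is convergence. The .2 schema ◇□s → □◇s defines it.
Suppose ◇□s→□◇s is valid. Take Rxy, Rxz and set V(s)={w : Ryw}. Then □s at y so ◇□s at x, so □◇s at x, so ◇s at z, giving w with Rzw and Ryw.

◇□s → □◇s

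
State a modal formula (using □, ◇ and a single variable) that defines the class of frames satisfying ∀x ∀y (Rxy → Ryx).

r → □◇r

The condition is symmetry. The B schema r → □◇r defines it.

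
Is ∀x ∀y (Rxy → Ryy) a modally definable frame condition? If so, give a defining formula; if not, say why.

The condition is shift-reflexivity. A defining modal formula is □(□p → p).

Definable; □(□p → p) defines it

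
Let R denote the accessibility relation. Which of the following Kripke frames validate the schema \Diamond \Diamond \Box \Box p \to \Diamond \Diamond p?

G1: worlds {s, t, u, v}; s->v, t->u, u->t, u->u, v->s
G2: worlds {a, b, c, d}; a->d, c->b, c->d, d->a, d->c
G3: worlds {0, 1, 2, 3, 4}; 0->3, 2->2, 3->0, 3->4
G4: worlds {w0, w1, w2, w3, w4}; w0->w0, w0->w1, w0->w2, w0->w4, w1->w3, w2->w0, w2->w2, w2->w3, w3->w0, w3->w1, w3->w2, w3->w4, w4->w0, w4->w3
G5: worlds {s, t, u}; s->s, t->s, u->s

This is the axiom for a generalized confluence (Geach) condition; its first-order frame correspondent is \forall x \forall y (x R^2 y \to \exists w (y R^2 w \wedge x R^2 w)).
G1: ✓.
G2: fails — dR²b but no w with bR²w and dR²w.
G3: fails — 0R²4 but no w with 4R²w and 0R²w.
G4: ✓.
G5: ✓.

G1, G4, G5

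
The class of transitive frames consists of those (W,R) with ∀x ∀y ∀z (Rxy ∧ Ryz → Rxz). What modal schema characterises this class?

□ψ → □□ψ

The condition is transitivity. The 4 schema □ψ → □□ψ defines it.
Suppose □ψ→□□ψ is valid. Take Rxy, Ryz and set V(ψ)={w : Rxw}. Then □ψ at x, so □□ψ at x, so □ψ at y, so ψ at z, i.e. Rxz.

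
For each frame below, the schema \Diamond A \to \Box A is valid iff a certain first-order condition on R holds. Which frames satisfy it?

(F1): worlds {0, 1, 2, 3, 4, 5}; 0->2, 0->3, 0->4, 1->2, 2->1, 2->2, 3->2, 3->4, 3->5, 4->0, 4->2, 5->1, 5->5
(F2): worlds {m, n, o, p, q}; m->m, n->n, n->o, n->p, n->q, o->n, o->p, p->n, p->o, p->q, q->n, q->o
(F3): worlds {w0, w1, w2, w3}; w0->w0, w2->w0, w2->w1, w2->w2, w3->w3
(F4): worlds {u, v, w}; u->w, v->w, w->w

This is the axiom for partial functionality; its first-order frame correspondent is \forall x \forall y \forall z (Rxy \wedge Rxz \to y = z).
(F1): fails — 0 sees both 2 and 3.
(F2): fails — n sees both n and o.
(F3): fails — w2 sees both w0 and w1.
(F4): holds.

(F4)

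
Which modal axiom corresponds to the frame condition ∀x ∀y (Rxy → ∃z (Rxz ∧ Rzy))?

A defining formula is □□p → □p (the C4 axiom).
Suppose □□p→□p is valid. Take Rxy and set V(p)={w : xR²w}. Then □□p at x, so □p at x, so p at y, i.e. ∃z(Rxz∧Rzy).

□□p → □p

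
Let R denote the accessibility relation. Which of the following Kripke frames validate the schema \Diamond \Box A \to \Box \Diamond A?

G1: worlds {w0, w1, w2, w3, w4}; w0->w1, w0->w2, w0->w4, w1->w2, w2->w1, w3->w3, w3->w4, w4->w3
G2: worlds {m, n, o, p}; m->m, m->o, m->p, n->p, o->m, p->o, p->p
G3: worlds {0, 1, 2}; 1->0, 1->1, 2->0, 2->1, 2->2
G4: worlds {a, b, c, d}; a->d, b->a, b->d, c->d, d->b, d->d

Frame correspondent (Sahlqvist): \forall x \forall y \forall z (Rxy \wedge Rxz \to \exists w (Ryw \wedge Rzw)) — i.e. convergence.
G1: fails — Rw0w4 and Rw0w1 but w4 and w1 have no common successor.
G2: fails — Rmo and Rmp but o and p have no common successor.
G3: fails — R10 and R10 but 0 and 0 have no common successor.
G4: satisfies the condition.
Valid on: G4.

G4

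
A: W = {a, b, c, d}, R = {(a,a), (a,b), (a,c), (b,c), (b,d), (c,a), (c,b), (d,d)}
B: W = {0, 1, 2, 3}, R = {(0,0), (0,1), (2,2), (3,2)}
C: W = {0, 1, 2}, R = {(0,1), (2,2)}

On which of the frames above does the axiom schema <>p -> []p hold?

C

The schema corresponds to partial functionality: forall x forall y forall z (Rxy & Rxz -> y = z).
A: fails — a sees both a and b.
B: fails — 0 sees both 0 and 1.
C: satisfies the condition.
Valid on: C.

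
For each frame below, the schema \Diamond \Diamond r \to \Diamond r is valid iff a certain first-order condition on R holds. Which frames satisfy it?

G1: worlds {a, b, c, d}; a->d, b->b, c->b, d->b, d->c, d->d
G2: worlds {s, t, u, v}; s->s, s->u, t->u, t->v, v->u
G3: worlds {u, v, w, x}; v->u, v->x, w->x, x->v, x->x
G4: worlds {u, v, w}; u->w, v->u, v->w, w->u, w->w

The schema corresponds to transitivity: \forall x \forall y \forall z (Rxy \wedge Ryz \to Rxz).
G1: fails — Rad and Rdc but not Rac.
G2: ✓.
G3: fails — Rwx and Rxv but not Rwv.
G4: fails — Ruw and Rwu but not Ruu.

G2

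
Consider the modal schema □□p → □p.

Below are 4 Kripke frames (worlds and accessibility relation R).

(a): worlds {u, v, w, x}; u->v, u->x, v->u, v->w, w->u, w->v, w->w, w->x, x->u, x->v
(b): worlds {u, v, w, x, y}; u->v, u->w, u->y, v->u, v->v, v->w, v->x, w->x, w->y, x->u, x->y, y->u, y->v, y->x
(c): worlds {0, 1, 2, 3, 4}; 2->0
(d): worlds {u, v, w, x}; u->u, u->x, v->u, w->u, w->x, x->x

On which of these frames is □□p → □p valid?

Frame correspondent (Sahlqvist): ∀x ∀y (Rxy → ∃z (Rxz ∧ Rzy)) — i.e. density.
(a): fails — Rux but no z with Ruz and Rzx.
(b): satisfies the condition.
(c): fails — R20 but no z with R2z and Rz0.
(d): satisfies the condition.
Valid on: (b), (d).

(b), (d)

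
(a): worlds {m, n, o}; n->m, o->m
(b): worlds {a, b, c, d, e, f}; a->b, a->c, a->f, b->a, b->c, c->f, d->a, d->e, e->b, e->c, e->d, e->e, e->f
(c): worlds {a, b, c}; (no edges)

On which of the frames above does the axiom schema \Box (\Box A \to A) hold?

This is the axiom for shift-reflexivity; its first-order frame correspondent is \forall x \forall y (Rxy \to Ryy).
(a): fails — Rnm but not Rmm.
(b): fails — Rbc but not Rcc.
(c): ✓.

(c)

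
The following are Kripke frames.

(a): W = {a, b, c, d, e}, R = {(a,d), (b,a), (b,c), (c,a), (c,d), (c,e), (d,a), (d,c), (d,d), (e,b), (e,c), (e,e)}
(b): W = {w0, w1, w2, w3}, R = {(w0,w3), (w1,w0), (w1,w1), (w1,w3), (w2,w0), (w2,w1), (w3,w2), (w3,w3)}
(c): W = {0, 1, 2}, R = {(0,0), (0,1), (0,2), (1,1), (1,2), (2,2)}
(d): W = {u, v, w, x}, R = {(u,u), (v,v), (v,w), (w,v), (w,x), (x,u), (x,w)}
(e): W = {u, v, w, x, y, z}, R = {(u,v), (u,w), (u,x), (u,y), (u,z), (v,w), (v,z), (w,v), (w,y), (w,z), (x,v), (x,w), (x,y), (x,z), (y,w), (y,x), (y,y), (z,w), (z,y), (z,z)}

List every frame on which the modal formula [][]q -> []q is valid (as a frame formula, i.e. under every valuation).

(b), (c)

Frame correspondent (Sahlqvist): forall x forall y (Rxy -> exists z (Rxz & Rzy)) — i.e. density.
(a): fails — Rbc but no z with Rbz and Rzc.
(b): condition met.
(c): condition met.
(d): fails — Rxw but no z with Rxz and Rzw.
(e): fails — Rwv but no t with Rwt and Rtv.
Valid on: (b), (c).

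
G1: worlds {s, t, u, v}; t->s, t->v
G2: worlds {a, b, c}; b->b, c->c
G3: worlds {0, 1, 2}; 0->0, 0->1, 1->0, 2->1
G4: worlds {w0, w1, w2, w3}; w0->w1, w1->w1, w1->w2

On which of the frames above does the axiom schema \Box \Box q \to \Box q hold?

G2, G4

The schema corresponds to density: \forall x \forall y (Rxy \to \exists z (Rxz \wedge Rzy)).
G1: fails — Rts but no z with Rtz and Rzs.
G2: ✓.
G3: fails — R21 but no z with R2z and Rz1.
G4: ✓.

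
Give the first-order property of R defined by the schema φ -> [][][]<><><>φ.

This is a Sahlqvist (Geach-type) schema ◇^0□^0φ → □^3◇^3φ.
First-order correspondent: forall x forall z (x R^3 z -> exists w (x = w & z R^3 w)).

forall x forall z (x R^3 z -> exists w (x = w & z R^3 w))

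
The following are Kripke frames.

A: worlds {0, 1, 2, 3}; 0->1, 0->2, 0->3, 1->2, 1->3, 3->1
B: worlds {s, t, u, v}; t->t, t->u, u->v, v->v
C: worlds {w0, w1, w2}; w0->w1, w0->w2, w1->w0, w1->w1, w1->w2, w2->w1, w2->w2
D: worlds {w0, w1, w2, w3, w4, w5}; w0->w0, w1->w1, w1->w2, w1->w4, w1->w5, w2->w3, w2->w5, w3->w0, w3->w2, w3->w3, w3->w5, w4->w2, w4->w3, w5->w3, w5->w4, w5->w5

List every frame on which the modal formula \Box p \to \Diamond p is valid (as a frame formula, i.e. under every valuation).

The schema corresponds to seriality: \forall x \exists y Rxy.
A: fails — world 2 has no successor.
B: fails — world s has no successor.
C: satisfies the condition.
D: satisfies the condition.
Valid on: C, D.

C, D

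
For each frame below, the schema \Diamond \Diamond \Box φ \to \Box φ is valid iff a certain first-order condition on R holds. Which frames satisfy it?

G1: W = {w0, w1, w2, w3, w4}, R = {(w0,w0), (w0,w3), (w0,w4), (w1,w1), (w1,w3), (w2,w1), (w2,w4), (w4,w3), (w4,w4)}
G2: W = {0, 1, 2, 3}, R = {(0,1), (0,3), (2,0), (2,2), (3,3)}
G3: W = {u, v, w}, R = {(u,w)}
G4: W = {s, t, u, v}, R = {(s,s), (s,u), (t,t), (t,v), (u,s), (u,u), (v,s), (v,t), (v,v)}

The schema corresponds to a generalized confluence (Geach) condition: \forall x \forall y \forall z ((x R^2 y \wedge xRz) \to \exists w (yRw \wedge z = w)).
G1: fails — w0R²w3, w0Rw0 but no w with w3Rw and w0=w.
G2: fails — 0R²3, 0R1 but no w with 3Rw and 1=w.
G3: holds.
G4: fails — tR²s, tRt but no w with sRw and t=w.
Valid on: G3.

G3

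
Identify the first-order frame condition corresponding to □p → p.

reflexivity: ∀x Rxx

Suppose □p→p is valid. At any x set V(p)={w : Rxw}. Then □p holds at x, so p holds at x, i.e. Rxx.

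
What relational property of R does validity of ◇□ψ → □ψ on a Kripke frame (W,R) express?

the Euclidean property

Equivalently (dual form): ◇ψ → □◇ψ.
Suppose ◇ψ→□◇ψ is valid. Take Rxy, Rxz and set V(ψ)={y}. Then ◇ψ at x, so □◇ψ at x, so ◇ψ at z, so some w with Rzw has ψ; w=y, i.e. Rzy. By symmetry of the argument, Ryz.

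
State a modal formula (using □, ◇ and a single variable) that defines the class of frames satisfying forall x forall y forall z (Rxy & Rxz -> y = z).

A defining formula is ◇r → □r (the CD axiom).
Suppose ◇r→□r is valid. Take Rxy, Rxz and set V(r)={y}. Then ◇r at x, so □r at x, so r at z, i.e. z=y.

◇r → □r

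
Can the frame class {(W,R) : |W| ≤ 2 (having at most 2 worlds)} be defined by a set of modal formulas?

No — not modally definable

Any modally definable frame class is closed under disjoint unions.
Any modal formula valid on each of 3 disjoint one-world frames is valid on their disjoint union (validity is preserved under disjoint unions). Each one-world frame has |W|=1≤2, but the union has |W|=3.
So the class is not modally definable.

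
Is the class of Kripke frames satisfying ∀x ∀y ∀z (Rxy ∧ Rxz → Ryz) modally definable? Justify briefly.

Definable; ◇p → □◇p defines it

Yes: it is the Euclidean property, defined by the 5 schema ◇p → □◇p.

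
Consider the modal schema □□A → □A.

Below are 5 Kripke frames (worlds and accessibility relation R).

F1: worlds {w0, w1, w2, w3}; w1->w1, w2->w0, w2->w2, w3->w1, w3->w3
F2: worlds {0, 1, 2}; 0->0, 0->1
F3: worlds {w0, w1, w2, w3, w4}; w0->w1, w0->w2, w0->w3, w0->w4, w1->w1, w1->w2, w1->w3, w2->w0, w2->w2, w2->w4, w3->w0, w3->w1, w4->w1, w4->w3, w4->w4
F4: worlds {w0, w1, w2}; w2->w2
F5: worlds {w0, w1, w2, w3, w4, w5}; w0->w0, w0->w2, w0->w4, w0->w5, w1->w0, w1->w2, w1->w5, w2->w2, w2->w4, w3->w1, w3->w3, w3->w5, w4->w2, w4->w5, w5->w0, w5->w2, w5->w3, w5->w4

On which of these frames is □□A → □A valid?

F1, F2, F4

Frame correspondent (Sahlqvist): ∀x ∀y (Rxy → ∃z (Rxz ∧ Rzy)) — i.e. density.
F1: condition met.
F2: condition met.
F3: fails — Rw3w0 but no z with Rw3z and Rzw0.
F4: condition met.
F5: fails — Rw4w5 but no z with Rw4z and Rzw5.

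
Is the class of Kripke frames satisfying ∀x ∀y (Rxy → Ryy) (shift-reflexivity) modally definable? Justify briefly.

Definable; □(□p → p) defines it

Yes: it is shift-reflexivity, defined by the T□ schema □(□p → p).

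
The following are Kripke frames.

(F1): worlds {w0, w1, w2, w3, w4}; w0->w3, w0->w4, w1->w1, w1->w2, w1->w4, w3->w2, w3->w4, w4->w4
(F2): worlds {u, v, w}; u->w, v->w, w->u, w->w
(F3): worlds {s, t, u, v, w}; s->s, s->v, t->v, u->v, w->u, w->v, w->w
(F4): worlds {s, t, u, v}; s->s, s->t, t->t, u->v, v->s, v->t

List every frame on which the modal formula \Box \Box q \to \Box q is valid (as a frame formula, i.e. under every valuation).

(F2)

This is the axiom for density; its first-order frame correspondent is \forall x \forall y (Rxy \to \exists z (Rxz \wedge Rzy)).
(F1): fails — Rw3w2 but no z with Rw3z and Rzw2.
(F2): holds.
(F3): fails — Ruv but no z with Ruz and Rzv.
(F4): fails — Ruv but no z with Ruz and Rzv.
Valid on: (F2).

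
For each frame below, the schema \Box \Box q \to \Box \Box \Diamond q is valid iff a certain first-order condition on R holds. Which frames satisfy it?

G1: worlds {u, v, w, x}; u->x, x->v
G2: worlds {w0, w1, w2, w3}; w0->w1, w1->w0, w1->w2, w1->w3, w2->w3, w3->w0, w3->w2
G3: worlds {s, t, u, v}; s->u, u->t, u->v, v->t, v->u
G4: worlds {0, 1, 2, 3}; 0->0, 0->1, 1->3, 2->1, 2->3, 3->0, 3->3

Frame correspondent (Sahlqvist): \forall x \forall z (x R^2 z \to \exists w (x R^2 w \wedge zRw)) — i.e. a generalized confluence (Geach) condition.
G1: fails — uR²v but no t with uR²t and vRt.
G2: fails — w0R²w0 but no w with w0R²w and w0Rw.
G3: fails — sR²t but no w with sR²w and tRw.
G4: holds.

G4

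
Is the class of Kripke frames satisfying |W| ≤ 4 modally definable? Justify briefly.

Not modally definable

Any modally definable frame class is closed under disjoint unions.
Any modal formula valid on each of 5 disjoint one-world frames is valid on their disjoint union (validity is preserved under disjoint unions). Each one-world frame has |W|=1≤4, but the union has |W|=5.
So the class is not modally definable.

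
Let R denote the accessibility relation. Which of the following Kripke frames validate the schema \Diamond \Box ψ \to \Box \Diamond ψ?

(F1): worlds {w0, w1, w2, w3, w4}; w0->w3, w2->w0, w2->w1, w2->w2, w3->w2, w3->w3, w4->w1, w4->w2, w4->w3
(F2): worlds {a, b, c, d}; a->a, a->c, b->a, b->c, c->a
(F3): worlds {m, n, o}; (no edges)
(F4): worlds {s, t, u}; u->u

Frame correspondent (Sahlqvist): \forall x \forall y \forall z (Rxy \wedge Rxz \to \exists w (Ryw \wedge Rzw)) — i.e. convergence.
(F1): fails — Rw2w2 and Rw2w1 but w2 and w1 have no common successor.
(F2): ✓.
(F3): ✓.
(F4): ✓.

(F2), (F3), (F4)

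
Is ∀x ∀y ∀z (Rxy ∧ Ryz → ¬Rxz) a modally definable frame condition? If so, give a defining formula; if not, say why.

Modal frame validity is preserved under surjective bounded morphisms.
The 7-cycle (worlds 0,1,2,3,4,5,6 with 0→1→2→3→4→5→6→0) is intransitive. Mapping every world to a single reflexive point • is a surjective bounded morphism; the reflexive point is not intransitive (R••∧R•• but R••).
So no modal formula (or set of formulas) defines exactly the intransitive frames.

Not modally definable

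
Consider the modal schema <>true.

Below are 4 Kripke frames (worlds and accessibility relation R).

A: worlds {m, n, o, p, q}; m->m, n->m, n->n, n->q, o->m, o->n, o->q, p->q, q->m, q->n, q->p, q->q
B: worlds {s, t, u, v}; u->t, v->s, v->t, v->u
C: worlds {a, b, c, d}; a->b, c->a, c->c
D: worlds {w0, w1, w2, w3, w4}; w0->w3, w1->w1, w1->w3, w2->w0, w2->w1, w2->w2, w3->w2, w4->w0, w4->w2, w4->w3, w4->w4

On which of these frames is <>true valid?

The schema corresponds to seriality: forall x exists y Rxy.
A: satisfies the condition.
B: fails — world s has no successor.
C: fails — world b has no successor.
D: satisfies the condition.

A, D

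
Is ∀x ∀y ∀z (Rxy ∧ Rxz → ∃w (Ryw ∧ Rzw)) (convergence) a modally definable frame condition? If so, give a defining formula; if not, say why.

This is a Sahlqvist condition; the .2 axiom ◇□r → □◇r defines it.
Suppose ◇□r→□◇r is valid. Take Rxy, Rxz and set V(r)={w : Ryw}. Then □r at y so ◇□r at x, so □◇r at x, so ◇r at z, giving w with Rzw and Ryw.

Yes — defined by ◇□r → □◇r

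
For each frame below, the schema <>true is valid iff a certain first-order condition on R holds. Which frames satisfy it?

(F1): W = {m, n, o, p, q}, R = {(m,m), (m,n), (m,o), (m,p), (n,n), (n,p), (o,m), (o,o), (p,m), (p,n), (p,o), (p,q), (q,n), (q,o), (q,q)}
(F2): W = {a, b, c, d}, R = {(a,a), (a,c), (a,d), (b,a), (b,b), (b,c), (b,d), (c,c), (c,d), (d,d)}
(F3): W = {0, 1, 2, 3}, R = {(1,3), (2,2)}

(F1), (F2)

Frame correspondent (Sahlqvist): forall x exists y Rxy — i.e. seriality.
(F1): holds.
(F2): holds.
(F3): fails — world 0 has no successor.
Valid on: (F1), (F2).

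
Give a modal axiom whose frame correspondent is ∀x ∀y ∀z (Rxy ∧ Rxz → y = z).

This is partial functionality; the standard corresponding axiom is CD: ◇ψ → □ψ.

◇ψ → □ψ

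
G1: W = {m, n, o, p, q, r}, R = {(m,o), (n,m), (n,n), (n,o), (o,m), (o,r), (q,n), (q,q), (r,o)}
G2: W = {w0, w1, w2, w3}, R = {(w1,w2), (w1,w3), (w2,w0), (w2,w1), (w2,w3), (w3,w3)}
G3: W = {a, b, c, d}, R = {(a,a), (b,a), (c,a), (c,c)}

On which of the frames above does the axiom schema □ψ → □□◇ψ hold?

G3

This is the axiom for a generalized confluence (Geach) condition; its first-order frame correspondent is ∀x ∀z (xR²z → ∃w (xRw ∧ zRw)).
G1: fails — qR²m but no w with qRw and mRw.
G2: fails — w1R²w0 but no w with w1Rw and w0Rw.
G3: satisfies the condition.
Valid on: G3.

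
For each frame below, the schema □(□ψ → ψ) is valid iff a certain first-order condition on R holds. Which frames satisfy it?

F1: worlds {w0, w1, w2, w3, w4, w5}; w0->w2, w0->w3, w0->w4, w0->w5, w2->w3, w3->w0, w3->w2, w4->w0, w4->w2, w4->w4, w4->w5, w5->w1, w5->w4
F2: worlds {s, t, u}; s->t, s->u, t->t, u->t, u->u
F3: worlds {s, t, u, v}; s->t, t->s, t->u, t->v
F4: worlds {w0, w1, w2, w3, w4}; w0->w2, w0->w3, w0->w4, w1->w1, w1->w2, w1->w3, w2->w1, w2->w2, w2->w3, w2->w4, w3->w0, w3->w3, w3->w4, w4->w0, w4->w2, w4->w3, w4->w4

F2

This is the axiom for shift-reflexivity; its first-order frame correspondent is ∀x ∀y (Rxy → Ryy).
F1: fails — Rw3w2 but not Rw2w2.
F2: ✓.
F3: fails — Rtu but not Ruu.
F4: fails — Rw3w0 but not Rw0w0.
Valid on: F2.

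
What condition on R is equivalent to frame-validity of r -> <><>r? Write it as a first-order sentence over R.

This is a Sahlqvist (Geach-type) schema ◇^0□^0r → □^0◇^2r.
Minimal-valuation argument: fix x; take any y with xR^0y and any z with xR^0z. Set V(r) to the set of worlds R-reachable from y in exactly 0 steps. Then □^0r holds at y, so the antecedent holds at x; validity forces ◇^2r at z, giving a w with zR^2w and yR^0w.
First-order correspondent: forall x exists w (x = w & x R^2 w).

forall x exists w (x = w & x R^2 w)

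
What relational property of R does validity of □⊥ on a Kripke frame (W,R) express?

emptiness of R: ∀x ∀y ¬Rxy

□⊥ is valid iff no world has any successor (otherwise □⊥ fails at any world with one).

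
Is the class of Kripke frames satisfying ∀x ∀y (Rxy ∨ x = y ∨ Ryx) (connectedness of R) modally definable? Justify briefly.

Any modally definable frame class is closed under disjoint unions.
Take 3 disjoint single-world reflexive frames: each is trivially connected, but their disjoint union has 3 worlds with no edge between distinct components, so it is not connected.
So the class is not modally definable.

No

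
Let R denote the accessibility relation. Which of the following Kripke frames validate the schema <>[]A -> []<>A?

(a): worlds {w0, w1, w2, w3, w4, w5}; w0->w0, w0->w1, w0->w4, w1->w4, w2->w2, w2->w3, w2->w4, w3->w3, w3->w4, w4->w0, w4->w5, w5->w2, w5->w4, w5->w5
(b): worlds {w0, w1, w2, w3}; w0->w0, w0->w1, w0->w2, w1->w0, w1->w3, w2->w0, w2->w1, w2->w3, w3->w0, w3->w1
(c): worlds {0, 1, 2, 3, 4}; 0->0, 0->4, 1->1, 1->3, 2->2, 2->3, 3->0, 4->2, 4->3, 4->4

This is the axiom for convergence; its first-order frame correspondent is forall x forall y forall z (Rxy & Rxz -> exists w (Ryw & Rzw)).
(a): fails — Rw0w4 and Rw0w1 but w4 and w1 have no common successor.
(b): holds.
(c): fails — R11 and R13 but 1 and 3 have no common successor.

(b)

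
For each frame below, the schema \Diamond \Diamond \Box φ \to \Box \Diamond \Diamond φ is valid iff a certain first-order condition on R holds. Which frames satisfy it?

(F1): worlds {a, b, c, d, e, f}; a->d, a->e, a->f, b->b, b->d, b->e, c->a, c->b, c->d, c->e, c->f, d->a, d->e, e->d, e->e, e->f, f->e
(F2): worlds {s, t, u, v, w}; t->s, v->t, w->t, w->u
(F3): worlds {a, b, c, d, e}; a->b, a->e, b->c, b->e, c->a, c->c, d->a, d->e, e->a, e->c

(F1)

Frame correspondent (Sahlqvist): \forall x \forall y \forall z ((x R^2 y \wedge xRz) \to \exists w (yRw \wedge z R^2 w)) — i.e. a generalized confluence (Geach) condition.
(F1): holds.
(F2): fails — vR²s, vRt but no w* with sRw* and tR²w*.
(F3): fails — aR²a, aRb but no w with aRw and bR²w.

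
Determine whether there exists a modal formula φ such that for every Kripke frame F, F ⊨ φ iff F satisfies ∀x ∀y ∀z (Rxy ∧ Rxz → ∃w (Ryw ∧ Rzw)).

Yes: it is convergence, defined by the .2 schema ◇□q → □◇q.
Suppose ◇□q→□◇q is valid. Take Rxy, Rxz and set V(q)={w : Ryw}. Then □q at y so ◇□q at x, so □◇q at x, so ◇q at z, giving w with Rzw and Ryw.

Yes — defined by ◇□q → □◇q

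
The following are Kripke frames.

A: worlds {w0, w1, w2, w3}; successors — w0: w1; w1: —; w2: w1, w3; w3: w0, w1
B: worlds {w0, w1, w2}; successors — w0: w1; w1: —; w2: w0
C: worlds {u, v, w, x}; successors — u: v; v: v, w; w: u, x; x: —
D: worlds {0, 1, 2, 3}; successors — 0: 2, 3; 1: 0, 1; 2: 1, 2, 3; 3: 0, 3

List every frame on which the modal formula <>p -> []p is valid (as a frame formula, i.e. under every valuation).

B

This is the axiom for partial functionality; its first-order frame correspondent is forall x forall y forall z (Rxy & Rxz -> y = z).
A: fails — w2 sees both w1 and w3.
B: satisfies the condition.
C: fails — v sees both v and w.
D: fails — 0 sees both 2 and 3.
Valid on: B.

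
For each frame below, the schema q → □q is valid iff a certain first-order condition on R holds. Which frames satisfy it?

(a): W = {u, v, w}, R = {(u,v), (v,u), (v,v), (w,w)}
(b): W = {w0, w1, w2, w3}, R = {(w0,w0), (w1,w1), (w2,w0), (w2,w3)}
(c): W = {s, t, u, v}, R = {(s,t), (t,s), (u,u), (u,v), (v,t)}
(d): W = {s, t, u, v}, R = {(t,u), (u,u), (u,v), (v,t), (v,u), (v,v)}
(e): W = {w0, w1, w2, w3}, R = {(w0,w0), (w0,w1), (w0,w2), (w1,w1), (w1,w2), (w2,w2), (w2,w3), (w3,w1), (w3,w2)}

The schema corresponds to a generalized confluence (Geach) condition: ∀x ∀z (xRz → ∃w (x = w ∧ z = w)).
(a): fails — uRv but u ≠ v.
(b): fails — w2Rw0 but w2 ≠ w0.
(c): fails — sRt but s ≠ t.
(d): fails — tRu but t ≠ u.
(e): fails — w0Rw1 but w0 ≠ w1.

none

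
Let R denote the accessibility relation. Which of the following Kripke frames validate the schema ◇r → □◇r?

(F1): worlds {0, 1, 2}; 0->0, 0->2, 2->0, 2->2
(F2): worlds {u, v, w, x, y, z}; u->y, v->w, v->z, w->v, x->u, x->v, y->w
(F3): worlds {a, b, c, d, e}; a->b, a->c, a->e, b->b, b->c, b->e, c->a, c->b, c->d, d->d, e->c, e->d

Frame correspondent (Sahlqvist): ∀x ∀y ∀z (Rxy ∧ Rxz → Ryz) — i.e. the Euclidean property.
(F1): satisfies the condition.
(F2): fails — Ruy and Ruy but not Ryy.
(F3): fails — Rae and Rab but not Reb.

(F1)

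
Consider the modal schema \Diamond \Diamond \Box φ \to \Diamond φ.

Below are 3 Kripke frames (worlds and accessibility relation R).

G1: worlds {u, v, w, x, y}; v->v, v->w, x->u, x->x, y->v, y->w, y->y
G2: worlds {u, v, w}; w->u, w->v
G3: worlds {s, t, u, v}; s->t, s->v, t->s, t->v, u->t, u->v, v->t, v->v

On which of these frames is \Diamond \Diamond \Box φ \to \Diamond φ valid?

The schema corresponds to a generalized confluence (Geach) condition: \forall x \forall y (x R^2 y \to \exists w (yRw \wedge xRw)).
G1: fails — vR²w but no t with wRt and vRt.
G2: satisfies the condition.
G3: satisfies the condition.
Valid on: G2, G3.

G2, G3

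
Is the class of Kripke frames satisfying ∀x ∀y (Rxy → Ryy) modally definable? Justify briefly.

Yes: it is shift-reflexivity, defined by the T□ schema □(□q → q).

Definable; □(□q → q) defines it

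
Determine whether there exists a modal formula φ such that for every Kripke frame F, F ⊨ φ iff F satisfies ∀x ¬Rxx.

If a class were modally definable it would be closed under surjective bounded morphisms (Goldblatt–Thomason).
The 4-cycle (worlds s,t,u,v with s→t→u→v→s) is irreflexive, and the map sending every world to a single reflexive point • is a surjective bounded morphism (forth: every edge maps to (•,•); back: every world has a successor). So any modal formula valid on the 4-cycle is also valid on the reflexive point, which is not irreflexive.
So the class is not modally definable.

No — not modally definable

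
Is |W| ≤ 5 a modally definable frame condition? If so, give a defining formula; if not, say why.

If a class were modally definable it would be closed under disjoint unions (Goldblatt–Thomason).
Any modal formula valid on each of 6 disjoint one-world frames is valid on their disjoint union (validity is preserved under disjoint unions). Each one-world frame has |W|=1≤5, but the union has |W|=6.
So no modal formula (or set of formulas) defines exactly the |W|≤5 frames.

No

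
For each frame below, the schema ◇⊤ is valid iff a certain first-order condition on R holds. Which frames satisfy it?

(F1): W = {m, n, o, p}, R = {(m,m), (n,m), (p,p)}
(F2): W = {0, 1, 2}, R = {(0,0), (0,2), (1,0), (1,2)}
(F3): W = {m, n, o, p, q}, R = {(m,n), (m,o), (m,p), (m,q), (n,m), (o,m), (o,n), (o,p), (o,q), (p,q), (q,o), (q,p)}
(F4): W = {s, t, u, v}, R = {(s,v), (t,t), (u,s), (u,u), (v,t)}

Frame correspondent (Sahlqvist): ∀x ∃y Rxy — i.e. seriality.
(F1): fails — world o has no successor.
(F2): fails — world 2 has no successor.
(F3): ✓.
(F4): ✓.
Valid on: (F3), (F4).

(F3), (F4)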